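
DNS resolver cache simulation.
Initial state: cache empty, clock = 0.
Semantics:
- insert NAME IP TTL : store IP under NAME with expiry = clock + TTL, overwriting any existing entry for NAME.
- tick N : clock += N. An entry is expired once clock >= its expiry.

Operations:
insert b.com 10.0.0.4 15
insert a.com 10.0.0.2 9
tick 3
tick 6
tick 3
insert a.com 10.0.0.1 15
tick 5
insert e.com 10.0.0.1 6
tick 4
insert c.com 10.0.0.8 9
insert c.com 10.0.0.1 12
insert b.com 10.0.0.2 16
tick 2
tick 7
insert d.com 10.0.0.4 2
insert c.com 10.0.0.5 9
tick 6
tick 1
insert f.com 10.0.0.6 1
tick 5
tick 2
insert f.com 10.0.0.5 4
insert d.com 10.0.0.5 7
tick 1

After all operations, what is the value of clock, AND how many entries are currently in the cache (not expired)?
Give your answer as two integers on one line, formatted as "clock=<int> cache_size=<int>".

Answer: clock=45 cache_size=2

Derivation:
Op 1: insert b.com -> 10.0.0.4 (expiry=0+15=15). clock=0
Op 2: insert a.com -> 10.0.0.2 (expiry=0+9=9). clock=0
Op 3: tick 3 -> clock=3.
Op 4: tick 6 -> clock=9. purged={a.com}
Op 5: tick 3 -> clock=12.
Op 6: insert a.com -> 10.0.0.1 (expiry=12+15=27). clock=12
Op 7: tick 5 -> clock=17. purged={b.com}
Op 8: insert e.com -> 10.0.0.1 (expiry=17+6=23). clock=17
Op 9: tick 4 -> clock=21.
Op 10: insert c.com -> 10.0.0.8 (expiry=21+9=30). clock=21
Op 11: insert c.com -> 10.0.0.1 (expiry=21+12=33). clock=21
Op 12: insert b.com -> 10.0.0.2 (expiry=21+16=37). clock=21
Op 13: tick 2 -> clock=23. purged={e.com}
Op 14: tick 7 -> clock=30. purged={a.com}
Op 15: insert d.com -> 10.0.0.4 (expiry=30+2=32). clock=30
Op 16: insert c.com -> 10.0.0.5 (expiry=30+9=39). clock=30
Op 17: tick 6 -> clock=36. purged={d.com}
Op 18: tick 1 -> clock=37. purged={b.com}
Op 19: insert f.com -> 10.0.0.6 (expiry=37+1=38). clock=37
Op 20: tick 5 -> clock=42. purged={c.com,f.com}
Op 21: tick 2 -> clock=44.
Op 22: insert f.com -> 10.0.0.5 (expiry=44+4=48). clock=44
Op 23: insert d.com -> 10.0.0.5 (expiry=44+7=51). clock=44
Op 24: tick 1 -> clock=45.
Final clock = 45
Final cache (unexpired): {d.com,f.com} -> size=2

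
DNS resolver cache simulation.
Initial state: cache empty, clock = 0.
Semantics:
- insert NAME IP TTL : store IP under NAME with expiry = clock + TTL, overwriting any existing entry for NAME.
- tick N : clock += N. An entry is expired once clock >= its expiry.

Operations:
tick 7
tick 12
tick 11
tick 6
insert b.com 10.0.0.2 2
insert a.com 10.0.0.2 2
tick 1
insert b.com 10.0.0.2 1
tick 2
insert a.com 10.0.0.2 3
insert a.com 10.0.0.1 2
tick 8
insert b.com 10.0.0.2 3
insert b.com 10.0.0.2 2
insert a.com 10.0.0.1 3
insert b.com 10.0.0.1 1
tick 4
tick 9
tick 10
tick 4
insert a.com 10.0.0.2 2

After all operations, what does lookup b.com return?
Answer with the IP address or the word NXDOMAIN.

Answer: NXDOMAIN

Derivation:
Op 1: tick 7 -> clock=7.
Op 2: tick 12 -> clock=19.
Op 3: tick 11 -> clock=30.
Op 4: tick 6 -> clock=36.
Op 5: insert b.com -> 10.0.0.2 (expiry=36+2=38). clock=36
Op 6: insert a.com -> 10.0.0.2 (expiry=36+2=38). clock=36
Op 7: tick 1 -> clock=37.
Op 8: insert b.com -> 10.0.0.2 (expiry=37+1=38). clock=37
Op 9: tick 2 -> clock=39. purged={a.com,b.com}
Op 10: insert a.com -> 10.0.0.2 (expiry=39+3=42). clock=39
Op 11: insert a.com -> 10.0.0.1 (expiry=39+2=41). clock=39
Op 12: tick 8 -> clock=47. purged={a.com}
Op 13: insert b.com -> 10.0.0.2 (expiry=47+3=50). clock=47
Op 14: insert b.com -> 10.0.0.2 (expiry=47+2=49). clock=47
Op 15: insert a.com -> 10.0.0.1 (expiry=47+3=50). clock=47
Op 16: insert b.com -> 10.0.0.1 (expiry=47+1=48). clock=47
Op 17: tick 4 -> clock=51. purged={a.com,b.com}
Op 18: tick 9 -> clock=60.
Op 19: tick 10 -> clock=70.
Op 20: tick 4 -> clock=74.
Op 21: insert a.com -> 10.0.0.2 (expiry=74+2=76). clock=74
lookup b.com: not in cache (expired or never inserted)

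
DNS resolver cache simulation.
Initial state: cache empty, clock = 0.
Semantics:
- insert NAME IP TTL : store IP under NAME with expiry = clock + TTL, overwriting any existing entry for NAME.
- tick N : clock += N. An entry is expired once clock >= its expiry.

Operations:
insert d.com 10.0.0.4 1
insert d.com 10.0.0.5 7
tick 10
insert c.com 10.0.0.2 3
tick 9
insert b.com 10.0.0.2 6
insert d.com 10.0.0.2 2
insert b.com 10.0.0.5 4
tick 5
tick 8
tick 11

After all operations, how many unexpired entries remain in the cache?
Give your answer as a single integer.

Answer: 0

Derivation:
Op 1: insert d.com -> 10.0.0.4 (expiry=0+1=1). clock=0
Op 2: insert d.com -> 10.0.0.5 (expiry=0+7=7). clock=0
Op 3: tick 10 -> clock=10. purged={d.com}
Op 4: insert c.com -> 10.0.0.2 (expiry=10+3=13). clock=10
Op 5: tick 9 -> clock=19. purged={c.com}
Op 6: insert b.com -> 10.0.0.2 (expiry=19+6=25). clock=19
Op 7: insert d.com -> 10.0.0.2 (expiry=19+2=21). clock=19
Op 8: insert b.com -> 10.0.0.5 (expiry=19+4=23). clock=19
Op 9: tick 5 -> clock=24. purged={b.com,d.com}
Op 10: tick 8 -> clock=32.
Op 11: tick 11 -> clock=43.
Final cache (unexpired): {} -> size=0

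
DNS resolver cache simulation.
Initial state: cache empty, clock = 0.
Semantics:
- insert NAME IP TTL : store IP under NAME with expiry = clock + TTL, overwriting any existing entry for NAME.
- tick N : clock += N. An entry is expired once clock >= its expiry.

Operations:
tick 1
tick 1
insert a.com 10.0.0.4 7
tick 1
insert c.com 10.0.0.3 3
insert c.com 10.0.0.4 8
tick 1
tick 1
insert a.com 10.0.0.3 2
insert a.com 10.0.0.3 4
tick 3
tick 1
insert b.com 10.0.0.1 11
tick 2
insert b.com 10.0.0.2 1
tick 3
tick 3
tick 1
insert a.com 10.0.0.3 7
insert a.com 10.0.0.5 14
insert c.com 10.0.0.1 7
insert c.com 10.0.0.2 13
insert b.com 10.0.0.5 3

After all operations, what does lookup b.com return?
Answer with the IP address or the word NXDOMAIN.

Op 1: tick 1 -> clock=1.
Op 2: tick 1 -> clock=2.
Op 3: insert a.com -> 10.0.0.4 (expiry=2+7=9). clock=2
Op 4: tick 1 -> clock=3.
Op 5: insert c.com -> 10.0.0.3 (expiry=3+3=6). clock=3
Op 6: insert c.com -> 10.0.0.4 (expiry=3+8=11). clock=3
Op 7: tick 1 -> clock=4.
Op 8: tick 1 -> clock=5.
Op 9: insert a.com -> 10.0.0.3 (expiry=5+2=7). clock=5
Op 10: insert a.com -> 10.0.0.3 (expiry=5+4=9). clock=5
Op 11: tick 3 -> clock=8.
Op 12: tick 1 -> clock=9. purged={a.com}
Op 13: insert b.com -> 10.0.0.1 (expiry=9+11=20). clock=9
Op 14: tick 2 -> clock=11. purged={c.com}
Op 15: insert b.com -> 10.0.0.2 (expiry=11+1=12). clock=11
Op 16: tick 3 -> clock=14. purged={b.com}
Op 17: tick 3 -> clock=17.
Op 18: tick 1 -> clock=18.
Op 19: insert a.com -> 10.0.0.3 (expiry=18+7=25). clock=18
Op 20: insert a.com -> 10.0.0.5 (expiry=18+14=32). clock=18
Op 21: insert c.com -> 10.0.0.1 (expiry=18+7=25). clock=18
Op 22: insert c.com -> 10.0.0.2 (expiry=18+13=31). clock=18
Op 23: insert b.com -> 10.0.0.5 (expiry=18+3=21). clock=18
lookup b.com: present, ip=10.0.0.5 expiry=21 > clock=18

Answer: 10.0.0.5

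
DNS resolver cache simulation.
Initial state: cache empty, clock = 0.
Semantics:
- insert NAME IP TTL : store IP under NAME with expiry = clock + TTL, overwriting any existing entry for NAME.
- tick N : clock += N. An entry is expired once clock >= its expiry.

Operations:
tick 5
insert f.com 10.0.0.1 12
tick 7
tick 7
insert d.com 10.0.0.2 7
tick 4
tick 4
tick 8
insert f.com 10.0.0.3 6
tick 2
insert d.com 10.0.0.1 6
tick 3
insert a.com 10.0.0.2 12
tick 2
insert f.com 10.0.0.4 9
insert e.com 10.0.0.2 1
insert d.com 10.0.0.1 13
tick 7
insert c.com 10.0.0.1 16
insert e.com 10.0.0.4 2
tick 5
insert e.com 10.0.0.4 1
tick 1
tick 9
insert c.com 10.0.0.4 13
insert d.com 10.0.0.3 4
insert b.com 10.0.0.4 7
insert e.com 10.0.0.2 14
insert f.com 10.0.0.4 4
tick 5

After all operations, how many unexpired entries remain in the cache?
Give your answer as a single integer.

Op 1: tick 5 -> clock=5.
Op 2: insert f.com -> 10.0.0.1 (expiry=5+12=17). clock=5
Op 3: tick 7 -> clock=12.
Op 4: tick 7 -> clock=19. purged={f.com}
Op 5: insert d.com -> 10.0.0.2 (expiry=19+7=26). clock=19
Op 6: tick 4 -> clock=23.
Op 7: tick 4 -> clock=27. purged={d.com}
Op 8: tick 8 -> clock=35.
Op 9: insert f.com -> 10.0.0.3 (expiry=35+6=41). clock=35
Op 10: tick 2 -> clock=37.
Op 11: insert d.com -> 10.0.0.1 (expiry=37+6=43). clock=37
Op 12: tick 3 -> clock=40.
Op 13: insert a.com -> 10.0.0.2 (expiry=40+12=52). clock=40
Op 14: tick 2 -> clock=42. purged={f.com}
Op 15: insert f.com -> 10.0.0.4 (expiry=42+9=51). clock=42
Op 16: insert e.com -> 10.0.0.2 (expiry=42+1=43). clock=42
Op 17: insert d.com -> 10.0.0.1 (expiry=42+13=55). clock=42
Op 18: tick 7 -> clock=49. purged={e.com}
Op 19: insert c.com -> 10.0.0.1 (expiry=49+16=65). clock=49
Op 20: insert e.com -> 10.0.0.4 (expiry=49+2=51). clock=49
Op 21: tick 5 -> clock=54. purged={a.com,e.com,f.com}
Op 22: insert e.com -> 10.0.0.4 (expiry=54+1=55). clock=54
Op 23: tick 1 -> clock=55. purged={d.com,e.com}
Op 24: tick 9 -> clock=64.
Op 25: insert c.com -> 10.0.0.4 (expiry=64+13=77). clock=64
Op 26: insert d.com -> 10.0.0.3 (expiry=64+4=68). clock=64
Op 27: insert b.com -> 10.0.0.4 (expiry=64+7=71). clock=64
Op 28: insert e.com -> 10.0.0.2 (expiry=64+14=78). clock=64
Op 29: insert f.com -> 10.0.0.4 (expiry=64+4=68). clock=64
Op 30: tick 5 -> clock=69. purged={d.com,f.com}
Final cache (unexpired): {b.com,c.com,e.com} -> size=3

Answer: 3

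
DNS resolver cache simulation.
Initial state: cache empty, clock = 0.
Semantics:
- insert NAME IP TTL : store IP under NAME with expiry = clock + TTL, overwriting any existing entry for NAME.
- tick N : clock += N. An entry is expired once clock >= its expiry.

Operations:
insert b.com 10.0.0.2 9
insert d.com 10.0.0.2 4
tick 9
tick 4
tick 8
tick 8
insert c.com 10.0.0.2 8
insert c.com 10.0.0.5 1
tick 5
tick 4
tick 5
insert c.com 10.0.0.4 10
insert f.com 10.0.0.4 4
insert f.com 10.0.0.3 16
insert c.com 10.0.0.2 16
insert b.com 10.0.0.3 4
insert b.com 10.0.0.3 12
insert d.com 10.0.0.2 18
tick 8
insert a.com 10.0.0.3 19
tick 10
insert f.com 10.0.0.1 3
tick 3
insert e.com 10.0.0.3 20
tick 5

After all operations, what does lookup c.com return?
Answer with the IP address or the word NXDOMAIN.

Op 1: insert b.com -> 10.0.0.2 (expiry=0+9=9). clock=0
Op 2: insert d.com -> 10.0.0.2 (expiry=0+4=4). clock=0
Op 3: tick 9 -> clock=9. purged={b.com,d.com}
Op 4: tick 4 -> clock=13.
Op 5: tick 8 -> clock=21.
Op 6: tick 8 -> clock=29.
Op 7: insert c.com -> 10.0.0.2 (expiry=29+8=37). clock=29
Op 8: insert c.com -> 10.0.0.5 (expiry=29+1=30). clock=29
Op 9: tick 5 -> clock=34. purged={c.com}
Op 10: tick 4 -> clock=38.
Op 11: tick 5 -> clock=43.
Op 12: insert c.com -> 10.0.0.4 (expiry=43+10=53). clock=43
Op 13: insert f.com -> 10.0.0.4 (expiry=43+4=47). clock=43
Op 14: insert f.com -> 10.0.0.3 (expiry=43+16=59). clock=43
Op 15: insert c.com -> 10.0.0.2 (expiry=43+16=59). clock=43
Op 16: insert b.com -> 10.0.0.3 (expiry=43+4=47). clock=43
Op 17: insert b.com -> 10.0.0.3 (expiry=43+12=55). clock=43
Op 18: insert d.com -> 10.0.0.2 (expiry=43+18=61). clock=43
Op 19: tick 8 -> clock=51.
Op 20: insert a.com -> 10.0.0.3 (expiry=51+19=70). clock=51
Op 21: tick 10 -> clock=61. purged={b.com,c.com,d.com,f.com}
Op 22: insert f.com -> 10.0.0.1 (expiry=61+3=64). clock=61
Op 23: tick 3 -> clock=64. purged={f.com}
Op 24: insert e.com -> 10.0.0.3 (expiry=64+20=84). clock=64
Op 25: tick 5 -> clock=69.
lookup c.com: not in cache (expired or never inserted)

Answer: NXDOMAIN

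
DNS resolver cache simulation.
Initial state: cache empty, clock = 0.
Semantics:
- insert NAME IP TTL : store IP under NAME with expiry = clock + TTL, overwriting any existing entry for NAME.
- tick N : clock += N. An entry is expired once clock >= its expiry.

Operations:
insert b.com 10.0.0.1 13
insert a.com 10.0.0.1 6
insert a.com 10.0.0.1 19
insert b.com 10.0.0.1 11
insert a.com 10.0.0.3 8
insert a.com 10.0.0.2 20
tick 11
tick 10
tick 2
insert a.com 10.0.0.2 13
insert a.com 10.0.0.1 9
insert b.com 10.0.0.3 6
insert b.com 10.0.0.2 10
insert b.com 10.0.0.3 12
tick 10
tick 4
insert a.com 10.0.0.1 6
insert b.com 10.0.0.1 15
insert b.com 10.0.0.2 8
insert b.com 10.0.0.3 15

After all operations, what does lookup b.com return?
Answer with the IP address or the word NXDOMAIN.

Answer: 10.0.0.3

Derivation:
Op 1: insert b.com -> 10.0.0.1 (expiry=0+13=13). clock=0
Op 2: insert a.com -> 10.0.0.1 (expiry=0+6=6). clock=0
Op 3: insert a.com -> 10.0.0.1 (expiry=0+19=19). clock=0
Op 4: insert b.com -> 10.0.0.1 (expiry=0+11=11). clock=0
Op 5: insert a.com -> 10.0.0.3 (expiry=0+8=8). clock=0
Op 6: insert a.com -> 10.0.0.2 (expiry=0+20=20). clock=0
Op 7: tick 11 -> clock=11. purged={b.com}
Op 8: tick 10 -> clock=21. purged={a.com}
Op 9: tick 2 -> clock=23.
Op 10: insert a.com -> 10.0.0.2 (expiry=23+13=36). clock=23
Op 11: insert a.com -> 10.0.0.1 (expiry=23+9=32). clock=23
Op 12: insert b.com -> 10.0.0.3 (expiry=23+6=29). clock=23
Op 13: insert b.com -> 10.0.0.2 (expiry=23+10=33). clock=23
Op 14: insert b.com -> 10.0.0.3 (expiry=23+12=35). clock=23
Op 15: tick 10 -> clock=33. purged={a.com}
Op 16: tick 4 -> clock=37. purged={b.com}
Op 17: insert a.com -> 10.0.0.1 (expiry=37+6=43). clock=37
Op 18: insert b.com -> 10.0.0.1 (expiry=37+15=52). clock=37
Op 19: insert b.com -> 10.0.0.2 (expiry=37+8=45). clock=37
Op 20: insert b.com -> 10.0.0.3 (expiry=37+15=52). clock=37
lookup b.com: present, ip=10.0.0.3 expiry=52 > clock=37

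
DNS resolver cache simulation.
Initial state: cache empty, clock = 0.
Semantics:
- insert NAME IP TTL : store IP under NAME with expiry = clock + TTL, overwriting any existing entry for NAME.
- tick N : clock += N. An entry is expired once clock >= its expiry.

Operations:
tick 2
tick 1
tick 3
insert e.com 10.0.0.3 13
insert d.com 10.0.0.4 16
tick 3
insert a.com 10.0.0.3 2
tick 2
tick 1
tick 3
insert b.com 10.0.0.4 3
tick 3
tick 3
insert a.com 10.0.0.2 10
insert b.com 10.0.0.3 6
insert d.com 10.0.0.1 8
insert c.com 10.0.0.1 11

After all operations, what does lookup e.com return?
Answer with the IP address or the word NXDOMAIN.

Op 1: tick 2 -> clock=2.
Op 2: tick 1 -> clock=3.
Op 3: tick 3 -> clock=6.
Op 4: insert e.com -> 10.0.0.3 (expiry=6+13=19). clock=6
Op 5: insert d.com -> 10.0.0.4 (expiry=6+16=22). clock=6
Op 6: tick 3 -> clock=9.
Op 7: insert a.com -> 10.0.0.3 (expiry=9+2=11). clock=9
Op 8: tick 2 -> clock=11. purged={a.com}
Op 9: tick 1 -> clock=12.
Op 10: tick 3 -> clock=15.
Op 11: insert b.com -> 10.0.0.4 (expiry=15+3=18). clock=15
Op 12: tick 3 -> clock=18. purged={b.com}
Op 13: tick 3 -> clock=21. purged={e.com}
Op 14: insert a.com -> 10.0.0.2 (expiry=21+10=31). clock=21
Op 15: insert b.com -> 10.0.0.3 (expiry=21+6=27). clock=21
Op 16: insert d.com -> 10.0.0.1 (expiry=21+8=29). clock=21
Op 17: insert c.com -> 10.0.0.1 (expiry=21+11=32). clock=21
lookup e.com: not in cache (expired or never inserted)

Answer: NXDOMAIN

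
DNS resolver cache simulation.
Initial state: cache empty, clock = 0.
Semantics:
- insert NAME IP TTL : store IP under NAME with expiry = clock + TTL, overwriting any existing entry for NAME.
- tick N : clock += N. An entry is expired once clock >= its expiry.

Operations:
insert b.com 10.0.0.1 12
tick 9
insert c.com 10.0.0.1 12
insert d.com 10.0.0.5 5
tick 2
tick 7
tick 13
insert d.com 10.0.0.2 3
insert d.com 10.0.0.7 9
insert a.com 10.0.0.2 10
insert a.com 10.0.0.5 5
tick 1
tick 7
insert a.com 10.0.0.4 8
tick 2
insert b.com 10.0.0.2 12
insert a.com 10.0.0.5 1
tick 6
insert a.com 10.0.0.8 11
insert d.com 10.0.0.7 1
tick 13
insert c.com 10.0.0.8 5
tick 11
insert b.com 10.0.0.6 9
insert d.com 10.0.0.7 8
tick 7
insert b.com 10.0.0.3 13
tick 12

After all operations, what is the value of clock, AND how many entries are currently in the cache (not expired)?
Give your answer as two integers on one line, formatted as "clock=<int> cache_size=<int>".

Op 1: insert b.com -> 10.0.0.1 (expiry=0+12=12). clock=0
Op 2: tick 9 -> clock=9.
Op 3: insert c.com -> 10.0.0.1 (expiry=9+12=21). clock=9
Op 4: insert d.com -> 10.0.0.5 (expiry=9+5=14). clock=9
Op 5: tick 2 -> clock=11.
Op 6: tick 7 -> clock=18. purged={b.com,d.com}
Op 7: tick 13 -> clock=31. purged={c.com}
Op 8: insert d.com -> 10.0.0.2 (expiry=31+3=34). clock=31
Op 9: insert d.com -> 10.0.0.7 (expiry=31+9=40). clock=31
Op 10: insert a.com -> 10.0.0.2 (expiry=31+10=41). clock=31
Op 11: insert a.com -> 10.0.0.5 (expiry=31+5=36). clock=31
Op 12: tick 1 -> clock=32.
Op 13: tick 7 -> clock=39. purged={a.com}
Op 14: insert a.com -> 10.0.0.4 (expiry=39+8=47). clock=39
Op 15: tick 2 -> clock=41. purged={d.com}
Op 16: insert b.com -> 10.0.0.2 (expiry=41+12=53). clock=41
Op 17: insert a.com -> 10.0.0.5 (expiry=41+1=42). clock=41
Op 18: tick 6 -> clock=47. purged={a.com}
Op 19: insert a.com -> 10.0.0.8 (expiry=47+11=58). clock=47
Op 20: insert d.com -> 10.0.0.7 (expiry=47+1=48). clock=47
Op 21: tick 13 -> clock=60. purged={a.com,b.com,d.com}
Op 22: insert c.com -> 10.0.0.8 (expiry=60+5=65). clock=60
Op 23: tick 11 -> clock=71. purged={c.com}
Op 24: insert b.com -> 10.0.0.6 (expiry=71+9=80). clock=71
Op 25: insert d.com -> 10.0.0.7 (expiry=71+8=79). clock=71
Op 26: tick 7 -> clock=78.
Op 27: insert b.com -> 10.0.0.3 (expiry=78+13=91). clock=78
Op 28: tick 12 -> clock=90. purged={d.com}
Final clock = 90
Final cache (unexpired): {b.com} -> size=1

Answer: clock=90 cache_size=1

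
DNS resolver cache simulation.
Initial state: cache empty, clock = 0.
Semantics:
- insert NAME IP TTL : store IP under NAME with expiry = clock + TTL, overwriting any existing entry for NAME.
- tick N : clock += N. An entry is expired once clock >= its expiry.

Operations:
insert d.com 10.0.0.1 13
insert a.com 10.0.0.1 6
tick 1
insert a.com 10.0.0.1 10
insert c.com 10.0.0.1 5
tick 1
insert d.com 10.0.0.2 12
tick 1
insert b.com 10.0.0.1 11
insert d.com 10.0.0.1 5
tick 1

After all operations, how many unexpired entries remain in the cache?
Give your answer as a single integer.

Answer: 4

Derivation:
Op 1: insert d.com -> 10.0.0.1 (expiry=0+13=13). clock=0
Op 2: insert a.com -> 10.0.0.1 (expiry=0+6=6). clock=0
Op 3: tick 1 -> clock=1.
Op 4: insert a.com -> 10.0.0.1 (expiry=1+10=11). clock=1
Op 5: insert c.com -> 10.0.0.1 (expiry=1+5=6). clock=1
Op 6: tick 1 -> clock=2.
Op 7: insert d.com -> 10.0.0.2 (expiry=2+12=14). clock=2
Op 8: tick 1 -> clock=3.
Op 9: insert b.com -> 10.0.0.1 (expiry=3+11=14). clock=3
Op 10: insert d.com -> 10.0.0.1 (expiry=3+5=8). clock=3
Op 11: tick 1 -> clock=4.
Final cache (unexpired): {a.com,b.com,c.com,d.com} -> size=4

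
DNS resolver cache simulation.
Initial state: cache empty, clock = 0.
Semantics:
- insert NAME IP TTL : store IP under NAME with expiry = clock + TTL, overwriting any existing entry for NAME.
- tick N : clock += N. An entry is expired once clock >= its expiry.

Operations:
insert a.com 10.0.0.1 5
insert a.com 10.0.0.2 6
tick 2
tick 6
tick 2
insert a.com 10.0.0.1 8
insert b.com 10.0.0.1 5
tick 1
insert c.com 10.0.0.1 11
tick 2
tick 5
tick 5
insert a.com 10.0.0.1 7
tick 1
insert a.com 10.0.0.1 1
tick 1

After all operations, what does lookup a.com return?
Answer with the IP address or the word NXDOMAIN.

Answer: NXDOMAIN

Derivation:
Op 1: insert a.com -> 10.0.0.1 (expiry=0+5=5). clock=0
Op 2: insert a.com -> 10.0.0.2 (expiry=0+6=6). clock=0
Op 3: tick 2 -> clock=2.
Op 4: tick 6 -> clock=8. purged={a.com}
Op 5: tick 2 -> clock=10.
Op 6: insert a.com -> 10.0.0.1 (expiry=10+8=18). clock=10
Op 7: insert b.com -> 10.0.0.1 (expiry=10+5=15). clock=10
Op 8: tick 1 -> clock=11.
Op 9: insert c.com -> 10.0.0.1 (expiry=11+11=22). clock=11
Op 10: tick 2 -> clock=13.
Op 11: tick 5 -> clock=18. purged={a.com,b.com}
Op 12: tick 5 -> clock=23. purged={c.com}
Op 13: insert a.com -> 10.0.0.1 (expiry=23+7=30). clock=23
Op 14: tick 1 -> clock=24.
Op 15: insert a.com -> 10.0.0.1 (expiry=24+1=25). clock=24
Op 16: tick 1 -> clock=25. purged={a.com}
lookup a.com: not in cache (expired or never inserted)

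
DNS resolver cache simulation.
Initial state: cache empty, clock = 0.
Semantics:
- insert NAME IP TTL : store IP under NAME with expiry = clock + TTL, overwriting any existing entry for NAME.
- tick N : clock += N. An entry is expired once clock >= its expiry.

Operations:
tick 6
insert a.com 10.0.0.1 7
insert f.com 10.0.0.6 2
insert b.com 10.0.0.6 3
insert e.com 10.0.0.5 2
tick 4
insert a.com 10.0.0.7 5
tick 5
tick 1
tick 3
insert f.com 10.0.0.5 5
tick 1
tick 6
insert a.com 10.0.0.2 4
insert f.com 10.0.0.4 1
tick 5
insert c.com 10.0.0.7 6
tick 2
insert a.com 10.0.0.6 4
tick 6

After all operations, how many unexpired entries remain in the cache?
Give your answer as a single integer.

Answer: 0

Derivation:
Op 1: tick 6 -> clock=6.
Op 2: insert a.com -> 10.0.0.1 (expiry=6+7=13). clock=6
Op 3: insert f.com -> 10.0.0.6 (expiry=6+2=8). clock=6
Op 4: insert b.com -> 10.0.0.6 (expiry=6+3=9). clock=6
Op 5: insert e.com -> 10.0.0.5 (expiry=6+2=8). clock=6
Op 6: tick 4 -> clock=10. purged={b.com,e.com,f.com}
Op 7: insert a.com -> 10.0.0.7 (expiry=10+5=15). clock=10
Op 8: tick 5 -> clock=15. purged={a.com}
Op 9: tick 1 -> clock=16.
Op 10: tick 3 -> clock=19.
Op 11: insert f.com -> 10.0.0.5 (expiry=19+5=24). clock=19
Op 12: tick 1 -> clock=20.
Op 13: tick 6 -> clock=26. purged={f.com}
Op 14: insert a.com -> 10.0.0.2 (expiry=26+4=30). clock=26
Op 15: insert f.com -> 10.0.0.4 (expiry=26+1=27). clock=26
Op 16: tick 5 -> clock=31. purged={a.com,f.com}
Op 17: insert c.com -> 10.0.0.7 (expiry=31+6=37). clock=31
Op 18: tick 2 -> clock=33.
Op 19: insert a.com -> 10.0.0.6 (expiry=33+4=37). clock=33
Op 20: tick 6 -> clock=39. purged={a.com,c.com}
Final cache (unexpired): {} -> size=0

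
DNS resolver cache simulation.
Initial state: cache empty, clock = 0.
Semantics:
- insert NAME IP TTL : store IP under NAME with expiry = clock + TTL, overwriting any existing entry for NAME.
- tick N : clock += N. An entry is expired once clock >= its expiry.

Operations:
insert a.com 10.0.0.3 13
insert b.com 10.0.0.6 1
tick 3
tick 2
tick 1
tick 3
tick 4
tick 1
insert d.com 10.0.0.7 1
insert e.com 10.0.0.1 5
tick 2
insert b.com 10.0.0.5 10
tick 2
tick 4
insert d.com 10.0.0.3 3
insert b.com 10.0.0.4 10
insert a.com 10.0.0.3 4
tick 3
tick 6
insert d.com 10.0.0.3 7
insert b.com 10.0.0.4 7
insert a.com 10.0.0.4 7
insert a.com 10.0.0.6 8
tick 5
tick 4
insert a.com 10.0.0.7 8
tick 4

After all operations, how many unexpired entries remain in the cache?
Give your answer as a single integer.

Op 1: insert a.com -> 10.0.0.3 (expiry=0+13=13). clock=0
Op 2: insert b.com -> 10.0.0.6 (expiry=0+1=1). clock=0
Op 3: tick 3 -> clock=3. purged={b.com}
Op 4: tick 2 -> clock=5.
Op 5: tick 1 -> clock=6.
Op 6: tick 3 -> clock=9.
Op 7: tick 4 -> clock=13. purged={a.com}
Op 8: tick 1 -> clock=14.
Op 9: insert d.com -> 10.0.0.7 (expiry=14+1=15). clock=14
Op 10: insert e.com -> 10.0.0.1 (expiry=14+5=19). clock=14
Op 11: tick 2 -> clock=16. purged={d.com}
Op 12: insert b.com -> 10.0.0.5 (expiry=16+10=26). clock=16
Op 13: tick 2 -> clock=18.
Op 14: tick 4 -> clock=22. purged={e.com}
Op 15: insert d.com -> 10.0.0.3 (expiry=22+3=25). clock=22
Op 16: insert b.com -> 10.0.0.4 (expiry=22+10=32). clock=22
Op 17: insert a.com -> 10.0.0.3 (expiry=22+4=26). clock=22
Op 18: tick 3 -> clock=25. purged={d.com}
Op 19: tick 6 -> clock=31. purged={a.com}
Op 20: insert d.com -> 10.0.0.3 (expiry=31+7=38). clock=31
Op 21: insert b.com -> 10.0.0.4 (expiry=31+7=38). clock=31
Op 22: insert a.com -> 10.0.0.4 (expiry=31+7=38). clock=31
Op 23: insert a.com -> 10.0.0.6 (expiry=31+8=39). clock=31
Op 24: tick 5 -> clock=36.
Op 25: tick 4 -> clock=40. purged={a.com,b.com,d.com}
Op 26: insert a.com -> 10.0.0.7 (expiry=40+8=48). clock=40
Op 27: tick 4 -> clock=44.
Final cache (unexpired): {a.com} -> size=1

Answer: 1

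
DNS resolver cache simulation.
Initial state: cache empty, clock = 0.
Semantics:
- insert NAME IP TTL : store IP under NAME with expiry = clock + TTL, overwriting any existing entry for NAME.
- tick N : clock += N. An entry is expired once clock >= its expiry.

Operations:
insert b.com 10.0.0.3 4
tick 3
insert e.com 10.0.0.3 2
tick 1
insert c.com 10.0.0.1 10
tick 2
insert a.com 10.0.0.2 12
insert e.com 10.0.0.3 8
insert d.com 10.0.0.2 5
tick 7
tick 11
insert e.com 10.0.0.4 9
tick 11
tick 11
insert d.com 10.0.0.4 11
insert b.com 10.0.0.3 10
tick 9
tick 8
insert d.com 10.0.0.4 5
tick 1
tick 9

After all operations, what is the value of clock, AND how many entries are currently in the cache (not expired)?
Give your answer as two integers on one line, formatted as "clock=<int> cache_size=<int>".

Op 1: insert b.com -> 10.0.0.3 (expiry=0+4=4). clock=0
Op 2: tick 3 -> clock=3.
Op 3: insert e.com -> 10.0.0.3 (expiry=3+2=5). clock=3
Op 4: tick 1 -> clock=4. purged={b.com}
Op 5: insert c.com -> 10.0.0.1 (expiry=4+10=14). clock=4
Op 6: tick 2 -> clock=6. purged={e.com}
Op 7: insert a.com -> 10.0.0.2 (expiry=6+12=18). clock=6
Op 8: insert e.com -> 10.0.0.3 (expiry=6+8=14). clock=6
Op 9: insert d.com -> 10.0.0.2 (expiry=6+5=11). clock=6
Op 10: tick 7 -> clock=13. purged={d.com}
Op 11: tick 11 -> clock=24. purged={a.com,c.com,e.com}
Op 12: insert e.com -> 10.0.0.4 (expiry=24+9=33). clock=24
Op 13: tick 11 -> clock=35. purged={e.com}
Op 14: tick 11 -> clock=46.
Op 15: insert d.com -> 10.0.0.4 (expiry=46+11=57). clock=46
Op 16: insert b.com -> 10.0.0.3 (expiry=46+10=56). clock=46
Op 17: tick 9 -> clock=55.
Op 18: tick 8 -> clock=63. purged={b.com,d.com}
Op 19: insert d.com -> 10.0.0.4 (expiry=63+5=68). clock=63
Op 20: tick 1 -> clock=64.
Op 21: tick 9 -> clock=73. purged={d.com}
Final clock = 73
Final cache (unexpired): {} -> size=0

Answer: clock=73 cache_size=0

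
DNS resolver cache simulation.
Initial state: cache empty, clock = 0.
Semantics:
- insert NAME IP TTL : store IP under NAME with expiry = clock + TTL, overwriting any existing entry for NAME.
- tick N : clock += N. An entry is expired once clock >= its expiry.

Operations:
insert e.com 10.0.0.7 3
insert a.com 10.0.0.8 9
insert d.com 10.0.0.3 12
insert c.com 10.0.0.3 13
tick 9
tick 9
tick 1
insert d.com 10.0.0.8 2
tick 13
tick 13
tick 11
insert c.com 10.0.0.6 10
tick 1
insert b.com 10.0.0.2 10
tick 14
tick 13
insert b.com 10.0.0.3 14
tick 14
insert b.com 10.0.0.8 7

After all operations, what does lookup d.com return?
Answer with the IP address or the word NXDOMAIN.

Op 1: insert e.com -> 10.0.0.7 (expiry=0+3=3). clock=0
Op 2: insert a.com -> 10.0.0.8 (expiry=0+9=9). clock=0
Op 3: insert d.com -> 10.0.0.3 (expiry=0+12=12). clock=0
Op 4: insert c.com -> 10.0.0.3 (expiry=0+13=13). clock=0
Op 5: tick 9 -> clock=9. purged={a.com,e.com}
Op 6: tick 9 -> clock=18. purged={c.com,d.com}
Op 7: tick 1 -> clock=19.
Op 8: insert d.com -> 10.0.0.8 (expiry=19+2=21). clock=19
Op 9: tick 13 -> clock=32. purged={d.com}
Op 10: tick 13 -> clock=45.
Op 11: tick 11 -> clock=56.
Op 12: insert c.com -> 10.0.0.6 (expiry=56+10=66). clock=56
Op 13: tick 1 -> clock=57.
Op 14: insert b.com -> 10.0.0.2 (expiry=57+10=67). clock=57
Op 15: tick 14 -> clock=71. purged={b.com,c.com}
Op 16: tick 13 -> clock=84.
Op 17: insert b.com -> 10.0.0.3 (expiry=84+14=98). clock=84
Op 18: tick 14 -> clock=98. purged={b.com}
Op 19: insert b.com -> 10.0.0.8 (expiry=98+7=105). clock=98
lookup d.com: not in cache (expired or never inserted)

Answer: NXDOMAIN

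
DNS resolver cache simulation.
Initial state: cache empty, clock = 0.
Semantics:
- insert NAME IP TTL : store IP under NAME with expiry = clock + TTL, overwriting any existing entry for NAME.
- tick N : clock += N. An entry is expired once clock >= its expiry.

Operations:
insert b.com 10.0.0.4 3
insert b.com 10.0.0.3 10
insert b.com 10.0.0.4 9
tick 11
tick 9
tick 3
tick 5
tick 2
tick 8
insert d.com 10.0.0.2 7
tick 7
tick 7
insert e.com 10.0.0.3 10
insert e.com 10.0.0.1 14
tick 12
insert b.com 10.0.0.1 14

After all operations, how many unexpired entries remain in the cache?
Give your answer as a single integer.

Answer: 2

Derivation:
Op 1: insert b.com -> 10.0.0.4 (expiry=0+3=3). clock=0
Op 2: insert b.com -> 10.0.0.3 (expiry=0+10=10). clock=0
Op 3: insert b.com -> 10.0.0.4 (expiry=0+9=9). clock=0
Op 4: tick 11 -> clock=11. purged={b.com}
Op 5: tick 9 -> clock=20.
Op 6: tick 3 -> clock=23.
Op 7: tick 5 -> clock=28.
Op 8: tick 2 -> clock=30.
Op 9: tick 8 -> clock=38.
Op 10: insert d.com -> 10.0.0.2 (expiry=38+7=45). clock=38
Op 11: tick 7 -> clock=45. purged={d.com}
Op 12: tick 7 -> clock=52.
Op 13: insert e.com -> 10.0.0.3 (expiry=52+10=62). clock=52
Op 14: insert e.com -> 10.0.0.1 (expiry=52+14=66). clock=52
Op 15: tick 12 -> clock=64.
Op 16: insert b.com -> 10.0.0.1 (expiry=64+14=78). clock=64
Final cache (unexpired): {b.com,e.com} -> size=2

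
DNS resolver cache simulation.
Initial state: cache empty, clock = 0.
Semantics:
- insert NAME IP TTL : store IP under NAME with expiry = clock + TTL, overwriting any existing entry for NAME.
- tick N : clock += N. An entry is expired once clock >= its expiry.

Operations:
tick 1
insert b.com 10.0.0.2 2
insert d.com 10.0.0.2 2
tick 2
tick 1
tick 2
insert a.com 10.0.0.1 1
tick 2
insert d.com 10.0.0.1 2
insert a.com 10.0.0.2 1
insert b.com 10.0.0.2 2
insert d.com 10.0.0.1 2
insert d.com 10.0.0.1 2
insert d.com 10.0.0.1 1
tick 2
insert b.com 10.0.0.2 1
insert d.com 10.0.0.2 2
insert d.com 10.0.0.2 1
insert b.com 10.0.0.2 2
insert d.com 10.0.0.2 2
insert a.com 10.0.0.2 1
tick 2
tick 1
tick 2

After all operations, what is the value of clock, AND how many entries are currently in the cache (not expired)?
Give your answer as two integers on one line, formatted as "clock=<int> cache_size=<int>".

Answer: clock=15 cache_size=0

Derivation:
Op 1: tick 1 -> clock=1.
Op 2: insert b.com -> 10.0.0.2 (expiry=1+2=3). clock=1
Op 3: insert d.com -> 10.0.0.2 (expiry=1+2=3). clock=1
Op 4: tick 2 -> clock=3. purged={b.com,d.com}
Op 5: tick 1 -> clock=4.
Op 6: tick 2 -> clock=6.
Op 7: insert a.com -> 10.0.0.1 (expiry=6+1=7). clock=6
Op 8: tick 2 -> clock=8. purged={a.com}
Op 9: insert d.com -> 10.0.0.1 (expiry=8+2=10). clock=8
Op 10: insert a.com -> 10.0.0.2 (expiry=8+1=9). clock=8
Op 11: insert b.com -> 10.0.0.2 (expiry=8+2=10). clock=8
Op 12: insert d.com -> 10.0.0.1 (expiry=8+2=10). clock=8
Op 13: insert d.com -> 10.0.0.1 (expiry=8+2=10). clock=8
Op 14: insert d.com -> 10.0.0.1 (expiry=8+1=9). clock=8
Op 15: tick 2 -> clock=10. purged={a.com,b.com,d.com}
Op 16: insert b.com -> 10.0.0.2 (expiry=10+1=11). clock=10
Op 17: insert d.com -> 10.0.0.2 (expiry=10+2=12). clock=10
Op 18: insert d.com -> 10.0.0.2 (expiry=10+1=11). clock=10
Op 19: insert b.com -> 10.0.0.2 (expiry=10+2=12). clock=10
Op 20: insert d.com -> 10.0.0.2 (expiry=10+2=12). clock=10
Op 21: insert a.com -> 10.0.0.2 (expiry=10+1=11). clock=10
Op 22: tick 2 -> clock=12. purged={a.com,b.com,d.com}
Op 23: tick 1 -> clock=13.
Op 24: tick 2 -> clock=15.
Final clock = 15
Final cache (unexpired): {} -> size=0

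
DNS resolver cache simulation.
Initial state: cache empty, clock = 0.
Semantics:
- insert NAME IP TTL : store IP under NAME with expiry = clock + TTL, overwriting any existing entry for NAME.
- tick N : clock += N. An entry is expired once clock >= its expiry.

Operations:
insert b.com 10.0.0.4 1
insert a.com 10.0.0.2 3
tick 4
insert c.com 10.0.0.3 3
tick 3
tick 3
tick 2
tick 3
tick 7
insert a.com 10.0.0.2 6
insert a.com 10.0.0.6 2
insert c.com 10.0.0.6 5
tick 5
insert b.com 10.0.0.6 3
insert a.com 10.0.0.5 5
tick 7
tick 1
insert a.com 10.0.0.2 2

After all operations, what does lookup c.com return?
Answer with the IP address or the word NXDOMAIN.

Op 1: insert b.com -> 10.0.0.4 (expiry=0+1=1). clock=0
Op 2: insert a.com -> 10.0.0.2 (expiry=0+3=3). clock=0
Op 3: tick 4 -> clock=4. purged={a.com,b.com}
Op 4: insert c.com -> 10.0.0.3 (expiry=4+3=7). clock=4
Op 5: tick 3 -> clock=7. purged={c.com}
Op 6: tick 3 -> clock=10.
Op 7: tick 2 -> clock=12.
Op 8: tick 3 -> clock=15.
Op 9: tick 7 -> clock=22.
Op 10: insert a.com -> 10.0.0.2 (expiry=22+6=28). clock=22
Op 11: insert a.com -> 10.0.0.6 (expiry=22+2=24). clock=22
Op 12: insert c.com -> 10.0.0.6 (expiry=22+5=27). clock=22
Op 13: tick 5 -> clock=27. purged={a.com,c.com}
Op 14: insert b.com -> 10.0.0.6 (expiry=27+3=30). clock=27
Op 15: insert a.com -> 10.0.0.5 (expiry=27+5=32). clock=27
Op 16: tick 7 -> clock=34. purged={a.com,b.com}
Op 17: tick 1 -> clock=35.
Op 18: insert a.com -> 10.0.0.2 (expiry=35+2=37). clock=35
lookup c.com: not in cache (expired or never inserted)

Answer: NXDOMAIN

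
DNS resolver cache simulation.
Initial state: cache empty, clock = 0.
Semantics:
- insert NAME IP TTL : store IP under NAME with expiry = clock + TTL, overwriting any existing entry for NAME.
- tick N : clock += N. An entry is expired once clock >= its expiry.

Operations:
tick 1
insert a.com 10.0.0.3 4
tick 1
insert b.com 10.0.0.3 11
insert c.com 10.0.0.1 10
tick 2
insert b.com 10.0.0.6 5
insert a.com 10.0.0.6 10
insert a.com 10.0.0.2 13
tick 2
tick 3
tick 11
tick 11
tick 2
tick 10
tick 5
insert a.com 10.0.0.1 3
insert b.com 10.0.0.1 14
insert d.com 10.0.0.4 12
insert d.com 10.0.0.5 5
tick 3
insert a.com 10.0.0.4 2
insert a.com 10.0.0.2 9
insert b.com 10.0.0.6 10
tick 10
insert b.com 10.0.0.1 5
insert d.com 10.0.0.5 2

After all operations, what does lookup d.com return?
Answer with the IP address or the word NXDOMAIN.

Answer: 10.0.0.5

Derivation:
Op 1: tick 1 -> clock=1.
Op 2: insert a.com -> 10.0.0.3 (expiry=1+4=5). clock=1
Op 3: tick 1 -> clock=2.
Op 4: insert b.com -> 10.0.0.3 (expiry=2+11=13). clock=2
Op 5: insert c.com -> 10.0.0.1 (expiry=2+10=12). clock=2
Op 6: tick 2 -> clock=4.
Op 7: insert b.com -> 10.0.0.6 (expiry=4+5=9). clock=4
Op 8: insert a.com -> 10.0.0.6 (expiry=4+10=14). clock=4
Op 9: insert a.com -> 10.0.0.2 (expiry=4+13=17). clock=4
Op 10: tick 2 -> clock=6.
Op 11: tick 3 -> clock=9. purged={b.com}
Op 12: tick 11 -> clock=20. purged={a.com,c.com}
Op 13: tick 11 -> clock=31.
Op 14: tick 2 -> clock=33.
Op 15: tick 10 -> clock=43.
Op 16: tick 5 -> clock=48.
Op 17: insert a.com -> 10.0.0.1 (expiry=48+3=51). clock=48
Op 18: insert b.com -> 10.0.0.1 (expiry=48+14=62). clock=48
Op 19: insert d.com -> 10.0.0.4 (expiry=48+12=60). clock=48
Op 20: insert d.com -> 10.0.0.5 (expiry=48+5=53). clock=48
Op 21: tick 3 -> clock=51. purged={a.com}
Op 22: insert a.com -> 10.0.0.4 (expiry=51+2=53). clock=51
Op 23: insert a.com -> 10.0.0.2 (expiry=51+9=60). clock=51
Op 24: insert b.com -> 10.0.0.6 (expiry=51+10=61). clock=51
Op 25: tick 10 -> clock=61. purged={a.com,b.com,d.com}
Op 26: insert b.com -> 10.0.0.1 (expiry=61+5=66). clock=61
Op 27: insert d.com -> 10.0.0.5 (expiry=61+2=63). clock=61
lookup d.com: present, ip=10.0.0.5 expiry=63 > clock=61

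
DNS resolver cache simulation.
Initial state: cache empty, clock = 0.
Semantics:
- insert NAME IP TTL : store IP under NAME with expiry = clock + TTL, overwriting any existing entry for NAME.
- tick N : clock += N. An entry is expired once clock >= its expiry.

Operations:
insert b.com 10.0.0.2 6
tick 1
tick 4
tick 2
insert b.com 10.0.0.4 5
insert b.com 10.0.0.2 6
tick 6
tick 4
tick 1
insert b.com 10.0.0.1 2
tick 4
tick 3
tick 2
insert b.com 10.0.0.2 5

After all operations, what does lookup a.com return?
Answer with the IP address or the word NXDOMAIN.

Answer: NXDOMAIN

Derivation:
Op 1: insert b.com -> 10.0.0.2 (expiry=0+6=6). clock=0
Op 2: tick 1 -> clock=1.
Op 3: tick 4 -> clock=5.
Op 4: tick 2 -> clock=7. purged={b.com}
Op 5: insert b.com -> 10.0.0.4 (expiry=7+5=12). clock=7
Op 6: insert b.com -> 10.0.0.2 (expiry=7+6=13). clock=7
Op 7: tick 6 -> clock=13. purged={b.com}
Op 8: tick 4 -> clock=17.
Op 9: tick 1 -> clock=18.
Op 10: insert b.com -> 10.0.0.1 (expiry=18+2=20). clock=18
Op 11: tick 4 -> clock=22. purged={b.com}
Op 12: tick 3 -> clock=25.
Op 13: tick 2 -> clock=27.
Op 14: insert b.com -> 10.0.0.2 (expiry=27+5=32). clock=27
lookup a.com: not in cache (expired or never inserted)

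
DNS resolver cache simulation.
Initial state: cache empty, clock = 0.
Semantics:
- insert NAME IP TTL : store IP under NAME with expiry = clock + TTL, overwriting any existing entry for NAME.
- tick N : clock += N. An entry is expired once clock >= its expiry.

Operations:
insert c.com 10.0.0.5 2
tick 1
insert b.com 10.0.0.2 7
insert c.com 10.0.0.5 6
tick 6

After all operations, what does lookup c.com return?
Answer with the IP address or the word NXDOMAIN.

Op 1: insert c.com -> 10.0.0.5 (expiry=0+2=2). clock=0
Op 2: tick 1 -> clock=1.
Op 3: insert b.com -> 10.0.0.2 (expiry=1+7=8). clock=1
Op 4: insert c.com -> 10.0.0.5 (expiry=1+6=7). clock=1
Op 5: tick 6 -> clock=7. purged={c.com}
lookup c.com: not in cache (expired or never inserted)

Answer: NXDOMAIN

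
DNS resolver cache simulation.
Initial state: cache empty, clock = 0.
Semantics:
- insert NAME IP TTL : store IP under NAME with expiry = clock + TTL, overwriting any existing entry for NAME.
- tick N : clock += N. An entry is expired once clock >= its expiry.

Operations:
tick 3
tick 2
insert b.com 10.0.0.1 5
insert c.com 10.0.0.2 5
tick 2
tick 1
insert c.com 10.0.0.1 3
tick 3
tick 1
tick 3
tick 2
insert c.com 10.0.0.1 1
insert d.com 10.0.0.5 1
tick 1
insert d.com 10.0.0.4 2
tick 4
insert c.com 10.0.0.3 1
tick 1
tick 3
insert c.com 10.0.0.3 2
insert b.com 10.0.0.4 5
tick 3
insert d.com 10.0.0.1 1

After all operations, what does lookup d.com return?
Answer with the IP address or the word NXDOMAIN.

Answer: 10.0.0.1

Derivation:
Op 1: tick 3 -> clock=3.
Op 2: tick 2 -> clock=5.
Op 3: insert b.com -> 10.0.0.1 (expiry=5+5=10). clock=5
Op 4: insert c.com -> 10.0.0.2 (expiry=5+5=10). clock=5
Op 5: tick 2 -> clock=7.
Op 6: tick 1 -> clock=8.
Op 7: insert c.com -> 10.0.0.1 (expiry=8+3=11). clock=8
Op 8: tick 3 -> clock=11. purged={b.com,c.com}
Op 9: tick 1 -> clock=12.
Op 10: tick 3 -> clock=15.
Op 11: tick 2 -> clock=17.
Op 12: insert c.com -> 10.0.0.1 (expiry=17+1=18). clock=17
Op 13: insert d.com -> 10.0.0.5 (expiry=17+1=18). clock=17
Op 14: tick 1 -> clock=18. purged={c.com,d.com}
Op 15: insert d.com -> 10.0.0.4 (expiry=18+2=20). clock=18
Op 16: tick 4 -> clock=22. purged={d.com}
Op 17: insert c.com -> 10.0.0.3 (expiry=22+1=23). clock=22
Op 18: tick 1 -> clock=23. purged={c.com}
Op 19: tick 3 -> clock=26.
Op 20: insert c.com -> 10.0.0.3 (expiry=26+2=28). clock=26
Op 21: insert b.com -> 10.0.0.4 (expiry=26+5=31). clock=26
Op 22: tick 3 -> clock=29. purged={c.com}
Op 23: insert d.com -> 10.0.0.1 (expiry=29+1=30). clock=29
lookup d.com: present, ip=10.0.0.1 expiry=30 > clock=29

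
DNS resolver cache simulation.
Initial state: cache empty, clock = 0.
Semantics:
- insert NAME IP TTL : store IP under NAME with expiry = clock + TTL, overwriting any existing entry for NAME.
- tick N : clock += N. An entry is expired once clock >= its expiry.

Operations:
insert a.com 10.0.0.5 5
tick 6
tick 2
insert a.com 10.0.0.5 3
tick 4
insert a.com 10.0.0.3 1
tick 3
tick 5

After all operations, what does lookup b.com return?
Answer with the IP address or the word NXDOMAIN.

Answer: NXDOMAIN

Derivation:
Op 1: insert a.com -> 10.0.0.5 (expiry=0+5=5). clock=0
Op 2: tick 6 -> clock=6. purged={a.com}
Op 3: tick 2 -> clock=8.
Op 4: insert a.com -> 10.0.0.5 (expiry=8+3=11). clock=8
Op 5: tick 4 -> clock=12. purged={a.com}
Op 6: insert a.com -> 10.0.0.3 (expiry=12+1=13). clock=12
Op 7: tick 3 -> clock=15. purged={a.com}
Op 8: tick 5 -> clock=20.
lookup b.com: not in cache (expired or never inserted)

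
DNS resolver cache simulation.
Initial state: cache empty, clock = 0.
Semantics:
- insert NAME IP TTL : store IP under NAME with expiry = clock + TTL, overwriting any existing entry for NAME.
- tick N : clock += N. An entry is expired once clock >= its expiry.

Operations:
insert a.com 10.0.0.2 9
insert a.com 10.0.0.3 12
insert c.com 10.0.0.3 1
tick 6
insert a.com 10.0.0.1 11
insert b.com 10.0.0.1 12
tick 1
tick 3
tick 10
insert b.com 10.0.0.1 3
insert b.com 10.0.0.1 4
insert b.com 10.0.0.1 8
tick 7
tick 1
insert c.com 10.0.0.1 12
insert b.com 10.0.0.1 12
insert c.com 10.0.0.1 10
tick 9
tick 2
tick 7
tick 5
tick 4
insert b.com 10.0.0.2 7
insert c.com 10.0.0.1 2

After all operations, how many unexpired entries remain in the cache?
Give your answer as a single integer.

Answer: 2

Derivation:
Op 1: insert a.com -> 10.0.0.2 (expiry=0+9=9). clock=0
Op 2: insert a.com -> 10.0.0.3 (expiry=0+12=12). clock=0
Op 3: insert c.com -> 10.0.0.3 (expiry=0+1=1). clock=0
Op 4: tick 6 -> clock=6. purged={c.com}
Op 5: insert a.com -> 10.0.0.1 (expiry=6+11=17). clock=6
Op 6: insert b.com -> 10.0.0.1 (expiry=6+12=18). clock=6
Op 7: tick 1 -> clock=7.
Op 8: tick 3 -> clock=10.
Op 9: tick 10 -> clock=20. purged={a.com,b.com}
Op 10: insert b.com -> 10.0.0.1 (expiry=20+3=23). clock=20
Op 11: insert b.com -> 10.0.0.1 (expiry=20+4=24). clock=20
Op 12: insert b.com -> 10.0.0.1 (expiry=20+8=28). clock=20
Op 13: tick 7 -> clock=27.
Op 14: tick 1 -> clock=28. purged={b.com}
Op 15: insert c.com -> 10.0.0.1 (expiry=28+12=40). clock=28
Op 16: insert b.com -> 10.0.0.1 (expiry=28+12=40). clock=28
Op 17: insert c.com -> 10.0.0.1 (expiry=28+10=38). clock=28
Op 18: tick 9 -> clock=37.
Op 19: tick 2 -> clock=39. purged={c.com}
Op 20: tick 7 -> clock=46. purged={b.com}
Op 21: tick 5 -> clock=51.
Op 22: tick 4 -> clock=55.
Op 23: insert b.com -> 10.0.0.2 (expiry=55+7=62). clock=55
Op 24: insert c.com -> 10.0.0.1 (expiry=55+2=57). clock=55
Final cache (unexpired): {b.com,c.com} -> size=2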